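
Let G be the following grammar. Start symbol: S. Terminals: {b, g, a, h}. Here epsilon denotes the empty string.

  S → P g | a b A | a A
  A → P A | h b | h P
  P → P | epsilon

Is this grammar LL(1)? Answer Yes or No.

FIRST(S) = {a, g}
FIRST(A) = {h}
FIRST(P) = {epsilon}
FOLLOW(S) = {$}
FOLLOW(A) = {$}
FOLLOW(P) = {$, g, h}
Cell M[A, h] receives both A → P A and A → h b and A → h P — the grammar is not LL(1).

No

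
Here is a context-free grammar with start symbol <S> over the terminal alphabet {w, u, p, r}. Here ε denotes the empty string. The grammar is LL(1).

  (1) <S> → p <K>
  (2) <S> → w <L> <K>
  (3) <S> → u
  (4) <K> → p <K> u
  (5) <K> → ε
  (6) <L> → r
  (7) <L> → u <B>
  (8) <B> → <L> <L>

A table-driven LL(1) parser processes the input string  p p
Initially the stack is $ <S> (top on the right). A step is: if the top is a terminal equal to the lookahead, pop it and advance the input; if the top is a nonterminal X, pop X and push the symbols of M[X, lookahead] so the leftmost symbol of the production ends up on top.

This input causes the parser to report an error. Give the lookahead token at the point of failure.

     Stack      Input  Action
  1  $ <S>      p p $  expand <S> → p <K>
  2  $ <K> p    p p $  match p
  3  $ <K>      p $    expand <K> → p <K> u
  4  $ u <K> p  p $    match p
  5  $ u <K>    $      expand <K> → ε
  6  $ u        $      error: top is terminal u but lookahead is $

$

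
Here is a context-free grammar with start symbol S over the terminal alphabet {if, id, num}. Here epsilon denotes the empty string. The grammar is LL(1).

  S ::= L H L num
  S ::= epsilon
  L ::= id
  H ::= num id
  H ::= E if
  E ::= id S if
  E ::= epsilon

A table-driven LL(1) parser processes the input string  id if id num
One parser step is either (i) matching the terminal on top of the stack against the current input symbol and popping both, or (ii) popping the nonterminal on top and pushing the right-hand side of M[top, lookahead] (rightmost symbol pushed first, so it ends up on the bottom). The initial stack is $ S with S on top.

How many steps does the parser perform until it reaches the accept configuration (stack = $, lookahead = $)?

9

     Stack         Input           Action
  1  $ S           id if id num $  expand S ::= L H L num
  2  $ num L H L   id if id num $  expand L ::= id
  3  $ num L H id  id if id num $  match id
  4  $ num L H     if id num $     expand H ::= E if
  5  $ num L if E  if id num $     expand E ::= epsilon
  6  $ num L if    if id num $     match if
  7  $ num L       id num $        expand L ::= id
  8  $ num id      id num $        match id
  9  $ num         num $           match num
Accept reached after 9 steps.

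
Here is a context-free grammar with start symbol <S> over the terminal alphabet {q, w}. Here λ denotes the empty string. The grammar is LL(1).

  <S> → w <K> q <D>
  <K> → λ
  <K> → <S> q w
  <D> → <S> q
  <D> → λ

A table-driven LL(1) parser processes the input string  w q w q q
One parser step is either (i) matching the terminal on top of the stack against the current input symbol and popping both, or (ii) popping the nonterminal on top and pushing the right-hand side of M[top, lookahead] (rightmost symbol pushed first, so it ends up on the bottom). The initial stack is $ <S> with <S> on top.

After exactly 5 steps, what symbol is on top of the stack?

<S>

     Stack          Input        Action
  1  $ <S>          w q w q q $  expand <S> → w <K> q <D>
  2  $ <D> q <K> w  w q w q q $  match w
  3  $ <D> q <K>    q w q q $    expand <K> → λ
  4  $ <D> q        q w q q $    match q
  5  $ <D>          w q q $      expand <D> → <S> q
Stack after step 5: $ q <S> (top = <S>).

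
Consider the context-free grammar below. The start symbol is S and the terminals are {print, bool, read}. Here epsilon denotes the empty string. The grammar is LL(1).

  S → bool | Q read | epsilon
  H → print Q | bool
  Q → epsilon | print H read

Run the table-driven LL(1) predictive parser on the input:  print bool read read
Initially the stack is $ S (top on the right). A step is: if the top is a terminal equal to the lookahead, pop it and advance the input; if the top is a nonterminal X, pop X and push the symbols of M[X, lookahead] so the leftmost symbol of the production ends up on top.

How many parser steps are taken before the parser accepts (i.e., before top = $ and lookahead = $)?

7

step 1: stack=$ S  input=print bool read read $  — expand S → Q read
step 2: stack=$ read Q  input=print bool read read $  — expand Q → print H read
step 3: stack=$ read read H print  input=print bool read read $  — match print
step 4: stack=$ read read H  input=bool read read $  — expand H → bool
step 5: stack=$ read read bool  input=bool read read $  — match bool
step 6: stack=$ read read  input=read read $  — match read
step 7: stack=$ read  input=read $  — match read
Accept reached after 7 steps.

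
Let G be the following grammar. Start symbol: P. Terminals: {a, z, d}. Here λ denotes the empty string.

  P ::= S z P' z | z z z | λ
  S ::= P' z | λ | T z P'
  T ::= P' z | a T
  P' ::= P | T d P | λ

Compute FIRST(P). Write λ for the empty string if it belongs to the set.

FIRST(P) = {λ, a, z}  (via S z P' z)
FIRST(S) = {λ, a, z}  (via P' z, T z P')
FIRST(T) = {a, z}  (via P' z)
FIRST(P') = {λ, a, z}  (via P, T d P)

{λ, a, z}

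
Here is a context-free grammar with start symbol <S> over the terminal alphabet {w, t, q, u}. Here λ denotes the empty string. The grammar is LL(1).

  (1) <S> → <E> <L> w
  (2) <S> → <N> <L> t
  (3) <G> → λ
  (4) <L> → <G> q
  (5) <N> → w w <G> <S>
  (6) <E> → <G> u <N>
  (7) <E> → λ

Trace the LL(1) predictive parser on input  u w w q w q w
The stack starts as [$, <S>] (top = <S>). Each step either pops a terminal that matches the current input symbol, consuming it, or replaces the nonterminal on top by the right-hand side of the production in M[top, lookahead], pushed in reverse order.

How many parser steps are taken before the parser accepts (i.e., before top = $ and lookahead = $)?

      Stack                Input            Action
   1  $ <S>                u w w q w q w $  expand <S> → <E> <L> w
   2  $ w <L> <E>          u w w q w q w $  expand <E> → <G> u <N>
   3  $ w <L> <N> u <G>    u w w q w q w $  expand <G> → λ
   4  $ w <L> <N> u        u w w q w q w $  match u
   5  $ w <L> <N>          w w q w q w $    expand <N> → w w <G> <S>
   6  $ w <L> <S> <G> w w  w w q w q w $    match w
   7  $ w <L> <S> <G> w    w q w q w $      match w
   8  $ w <L> <S> <G>      q w q w $        expand <G> → λ
   9  $ w <L> <S>          q w q w $        expand <S> → <E> <L> w
  10  $ w <L> w <L> <E>    q w q w $        expand <E> → λ
  11  $ w <L> w <L>        q w q w $        expand <L> → <G> q
  12  $ w <L> w q <G>      q w q w $        expand <G> → λ
  13  $ w <L> w q          q w q w $        match q
  14  $ w <L> w            w q w $          match w
  15  $ w <L>              q w $            expand <L> → <G> q
  16  $ w q <G>            q w $            expand <G> → λ
  17  $ w q                q w $            match q
  18  $ w                  w $              match w
Accept reached after 18 steps.

18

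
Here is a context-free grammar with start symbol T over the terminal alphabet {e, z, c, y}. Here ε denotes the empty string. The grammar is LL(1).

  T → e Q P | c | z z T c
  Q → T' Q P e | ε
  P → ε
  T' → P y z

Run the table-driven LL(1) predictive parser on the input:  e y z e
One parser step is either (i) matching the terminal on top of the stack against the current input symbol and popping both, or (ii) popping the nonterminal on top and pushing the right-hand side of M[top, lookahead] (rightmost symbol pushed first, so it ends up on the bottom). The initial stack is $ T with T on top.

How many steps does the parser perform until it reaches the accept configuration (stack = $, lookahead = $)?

step 1: stack=$ T  input=e y z e $  — expand T → e Q P
step 2: stack=$ P Q e  input=e y z e $  — match e
step 3: stack=$ P Q  input=y z e $  — expand Q → T' Q P e
step 4: stack=$ P e P Q T'  input=y z e $  — expand T' → P y z
step 5: stack=$ P e P Q z y P  input=y z e $  — expand P → ε
step 6: stack=$ P e P Q z y  input=y z e $  — match y
step 7: stack=$ P e P Q z  input=z e $  — match z
step 8: stack=$ P e P Q  input=e $  — expand Q → ε
step 9: stack=$ P e P  input=e $  — expand P → ε
step 10: stack=$ P e  input=e $  — match e
step 11: stack=$ P  input=$  — expand P → ε
Accept reached after 11 steps.

11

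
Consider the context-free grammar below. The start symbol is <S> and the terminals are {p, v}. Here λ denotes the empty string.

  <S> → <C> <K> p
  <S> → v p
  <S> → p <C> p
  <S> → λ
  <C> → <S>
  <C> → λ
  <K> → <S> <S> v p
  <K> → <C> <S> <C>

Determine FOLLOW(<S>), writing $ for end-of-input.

FIRST(<S>) = {λ, p, v}  (via <C> <K> p)
FIRST(<C>) = {λ, p, v}  (via <S>)
FIRST(<K>) = {λ, p, v}  (via <S> <S> v p, <C> <S> <C>)
FOLLOW(<S>) includes $ since <S> is the start symbol.
FOLLOW(<K>): in <S>→<C> <K> p, <K> is followed by p with FIRST {p}. Thus FOLLOW(<K>) = {p}.
FOLLOW(<C>): in <S>→<C> <K> p, <C> is followed by <K> p with FIRST {p, v}; in <S>→p <C> p, <C> is followed by p with FIRST {p}; in <K>→<C> <S> <C> (occurrence 1), <C> is followed by <S> <C> with FIRST {λ, p, v}; in <K>→<C> <S> <C> (occurrence 1), the suffix after <C> is nullable, so FOLLOW(<C>) ⊇ FOLLOW(<K>) = {p}; in <K>→<C> <S> <C> (occurrence 2), the suffix after <C> is empty, so FOLLOW(<C>) ⊇ FOLLOW(<K>) = {p}. Thus FOLLOW(<C>) = {p, v}.
FOLLOW(<S>): in <C>→<S>, the suffix after <S> is empty, so FOLLOW(<S>) ⊇ FOLLOW(<C>) = {p, v}; in <K>→<S> <S> v p (occurrence 1), <S> is followed by <S> v p with FIRST {p, v}; in <K>→<S> <S> v p (occurrence 2), <S> is followed by v p with FIRST {v}; in <K>→<C> <S> <C>, <S> is followed by <C> with FIRST {λ, p, v}; in <K>→<C> <S> <C>, the suffix after <S> is nullable, so FOLLOW(<S>) ⊇ FOLLOW(<K>) = {p}. Thus FOLLOW(<S>) = {$, p, v}.

{$, p, v}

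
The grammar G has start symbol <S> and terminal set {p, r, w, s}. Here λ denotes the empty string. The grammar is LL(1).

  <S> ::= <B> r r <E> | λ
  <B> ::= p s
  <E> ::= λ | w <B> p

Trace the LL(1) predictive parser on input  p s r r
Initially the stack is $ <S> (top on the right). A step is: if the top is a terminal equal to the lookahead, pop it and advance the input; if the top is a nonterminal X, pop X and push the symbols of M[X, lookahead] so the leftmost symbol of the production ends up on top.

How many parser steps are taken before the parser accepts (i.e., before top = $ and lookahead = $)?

7

     Stack          Input      Action
  1  $ <S>          p s r r $  expand <S> ::= <B> r r <E>
  2  $ <E> r r <B>  p s r r $  expand <B> ::= p s
  3  $ <E> r r s p  p s r r $  match p
  4  $ <E> r r s    s r r $    match s
  5  $ <E> r r      r r $      match r
  6  $ <E> r        r $        match r
  7  $ <E>          $          expand <E> ::= λ
Accept reached after 7 steps.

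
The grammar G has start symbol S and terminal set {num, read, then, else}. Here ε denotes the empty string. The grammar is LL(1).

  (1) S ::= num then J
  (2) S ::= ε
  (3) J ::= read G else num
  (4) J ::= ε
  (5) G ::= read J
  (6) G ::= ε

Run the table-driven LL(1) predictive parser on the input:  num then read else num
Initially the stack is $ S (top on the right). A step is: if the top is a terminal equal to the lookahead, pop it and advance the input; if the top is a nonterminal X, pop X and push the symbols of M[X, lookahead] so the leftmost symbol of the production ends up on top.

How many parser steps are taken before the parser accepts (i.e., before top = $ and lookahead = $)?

8

     Stack              Input                     Action
  1  $ S                num then read else num $  expand S ::= num then J
  2  $ J then num       num then read else num $  match num
  3  $ J then           then read else num $      match then
  4  $ J                read else num $           expand J ::= read G else num
  5  $ num else G read  read else num $           match read
  6  $ num else G       else num $                expand G ::= ε
  7  $ num else         else num $                match else
  8  $ num              num $                     match num
Accept reached after 8 steps.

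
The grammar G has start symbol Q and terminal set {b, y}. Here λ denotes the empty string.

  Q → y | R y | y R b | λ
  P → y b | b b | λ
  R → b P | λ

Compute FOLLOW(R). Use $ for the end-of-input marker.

{b, y}

FIRST(P) = {λ, b, y}
FIRST(R) = {λ, b}
FIRST(Q) = {λ, b, y}  (via R y)
FOLLOW(Q) includes $ since Q is the start symbol.
FOLLOW(Q): Q appears on no right-hand side. Thus FOLLOW(Q) = {$}.
FOLLOW(R): in Q→R y, R is followed by y with FIRST {y}; in Q→y R b, R is followed by b with FIRST {b}. Thus FOLLOW(R) = {b, y}.
FOLLOW(P): in R→b P, the suffix after P is empty, so FOLLOW(P) ⊇ FOLLOW(R) = {b, y}. Thus FOLLOW(P) = {b, y}.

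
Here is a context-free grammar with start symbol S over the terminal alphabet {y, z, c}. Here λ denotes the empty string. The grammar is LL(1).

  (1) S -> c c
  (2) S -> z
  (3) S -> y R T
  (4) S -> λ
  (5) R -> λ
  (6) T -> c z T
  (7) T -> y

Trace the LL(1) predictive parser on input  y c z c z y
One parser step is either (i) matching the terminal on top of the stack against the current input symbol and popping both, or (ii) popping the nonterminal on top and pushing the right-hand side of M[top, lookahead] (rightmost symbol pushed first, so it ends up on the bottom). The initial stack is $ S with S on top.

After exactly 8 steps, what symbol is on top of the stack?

step 1: stack=$ S  input=y c z c z y $  — expand S -> y R T
step 2: stack=$ T R y  input=y c z c z y $  — match y
step 3: stack=$ T R  input=c z c z y $  — expand R -> λ
step 4: stack=$ T  input=c z c z y $  — expand T -> c z T
step 5: stack=$ T z c  input=c z c z y $  — match c
step 6: stack=$ T z  input=z c z y $  — match z
step 7: stack=$ T  input=c z y $  — expand T -> c z T
step 8: stack=$ T z c  input=c z y $  — match c
Stack after step 8: $ T z (top = z).

z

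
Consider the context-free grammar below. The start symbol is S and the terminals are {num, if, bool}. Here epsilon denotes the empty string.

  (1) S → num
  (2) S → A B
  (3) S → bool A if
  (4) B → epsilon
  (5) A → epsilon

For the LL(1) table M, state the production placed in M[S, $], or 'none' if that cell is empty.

S → A B

FIRST(B): from B→epsilon we get {epsilon}. So FIRST(B) = {epsilon}.
FIRST(A): from A→epsilon we get {epsilon}. So FIRST(A) = {epsilon}.
FIRST(S): from S→num we get {num}; from S→A B we get {epsilon}; from S→bool A if we get {bool}. So FIRST(S) = {epsilon, bool, num}.
FOLLOW(S) includes $ since S is the start symbol.
FOLLOW(S): S appears on no right-hand side. Thus FOLLOW(S) = {$}.
For S → num: FIRST(num) = {num}, so it goes in M[S, t] for t ∈ {num}.
For S → A B: FIRST(A B) = {epsilon}, so it goes in M[S, t] for t ∈ {}; since epsilon ∈ FIRST, also for every t ∈ FOLLOW(S) = {$}.
For S → bool A if: FIRST(bool A if) = {bool}, so it goes in M[S, t] for t ∈ {bool}.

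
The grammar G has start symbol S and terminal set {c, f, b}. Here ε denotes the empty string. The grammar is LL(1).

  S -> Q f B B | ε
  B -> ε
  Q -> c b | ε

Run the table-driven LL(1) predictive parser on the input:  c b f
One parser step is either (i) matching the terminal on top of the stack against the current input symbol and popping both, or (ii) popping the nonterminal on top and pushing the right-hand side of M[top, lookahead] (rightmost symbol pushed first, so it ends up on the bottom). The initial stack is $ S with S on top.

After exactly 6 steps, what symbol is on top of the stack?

step 1: stack=$ S  input=c b f $  — expand S -> Q f B B
step 2: stack=$ B B f Q  input=c b f $  — expand Q -> c b
step 3: stack=$ B B f b c  input=c b f $  — match c
step 4: stack=$ B B f b  input=b f $  — match b
step 5: stack=$ B B f  input=f $  — match f
step 6: stack=$ B B  input=$  — expand B -> ε
Stack after step 6: $ B (top = B).

B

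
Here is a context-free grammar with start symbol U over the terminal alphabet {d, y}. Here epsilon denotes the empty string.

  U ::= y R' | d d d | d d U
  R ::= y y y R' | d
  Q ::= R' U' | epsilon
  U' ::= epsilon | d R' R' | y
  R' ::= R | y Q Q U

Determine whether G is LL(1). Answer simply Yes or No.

No

FIRST(U) = {d, y}
FIRST(R) = {d, y}
FIRST(Q) = {epsilon, d, y}
FIRST(U') = {epsilon, d, y}
FIRST(R') = {d, y}
FOLLOW(U) = {$, d, y}
FOLLOW(R) = {$, d, y}
FOLLOW(Q) = {d, y}
FOLLOW(U') = {d, y}
FOLLOW(R') = {$, d, y}
Cell M[Q, d] receives both Q ::= R' U' and Q ::= epsilon — the grammar is not LL(1).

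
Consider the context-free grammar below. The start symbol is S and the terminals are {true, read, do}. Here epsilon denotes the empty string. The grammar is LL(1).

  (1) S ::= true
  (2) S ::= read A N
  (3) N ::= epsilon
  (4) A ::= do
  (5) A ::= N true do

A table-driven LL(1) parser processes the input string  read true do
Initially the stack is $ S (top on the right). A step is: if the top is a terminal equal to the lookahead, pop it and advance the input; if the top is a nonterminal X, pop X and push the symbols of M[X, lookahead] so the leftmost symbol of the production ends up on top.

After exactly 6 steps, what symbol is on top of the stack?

N

     Stack          Input           Action
  1  $ S            read true do $  expand S ::= read A N
  2  $ N A read     read true do $  match read
  3  $ N A          true do $       expand A ::= N true do
  4  $ N do true N  true do $       expand N ::= epsilon
  5  $ N do true    true do $       match true
  6  $ N do         do $            match do
Stack after step 6: $ N (top = N).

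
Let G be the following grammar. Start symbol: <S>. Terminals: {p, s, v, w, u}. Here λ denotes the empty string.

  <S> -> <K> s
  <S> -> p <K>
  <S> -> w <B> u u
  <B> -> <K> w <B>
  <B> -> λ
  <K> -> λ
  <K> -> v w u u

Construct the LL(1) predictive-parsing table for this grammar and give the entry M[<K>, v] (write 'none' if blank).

<K> -> v w u u

FIRST(<K>) = {λ, v}
FIRST(<S>) = {p, s, v, w}  (via <K> s)
FIRST(<B>) = {λ, v, w}  (via <K> w <B>)
FOLLOW(<S>) includes $ since <S> is the start symbol.
FOLLOW(<S>): <S> appears on no right-hand side. Thus FOLLOW(<S>) = {$}.
FOLLOW(<K>): in <S>-><K> s, <K> is followed by s with FIRST {s}; in <S>->p <K>, the suffix after <K> is empty, so FOLLOW(<K>) ⊇ FOLLOW(<S>) = {$}; in <B>-><K> w <B>, <K> is followed by w <B> with FIRST {w}. Thus FOLLOW(<K>) = {$, s, w}.
For <K> -> λ: FIRST(λ) = {λ}, so it goes in M[<K>, t] for t ∈ {}; since λ ∈ FIRST, also for every t ∈ FOLLOW(<K>) = {$, s, w}.
For <K> -> v w u u: FIRST(v w u u) = {v}, so it goes in M[<K>, t] for t ∈ {v}.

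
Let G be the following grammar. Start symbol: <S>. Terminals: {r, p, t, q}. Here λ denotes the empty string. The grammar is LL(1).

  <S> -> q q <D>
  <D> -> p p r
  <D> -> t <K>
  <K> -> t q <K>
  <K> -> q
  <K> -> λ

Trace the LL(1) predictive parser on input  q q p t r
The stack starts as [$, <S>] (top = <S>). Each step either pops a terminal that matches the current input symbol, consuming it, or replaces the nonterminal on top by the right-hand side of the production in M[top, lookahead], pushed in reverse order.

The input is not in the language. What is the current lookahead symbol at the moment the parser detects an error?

t

     Stack      Input        Action
  1  $ <S>      q q p t r $  expand <S> -> q q <D>
  2  $ <D> q q  q q p t r $  match q
  3  $ <D> q    q p t r $    match q
  4  $ <D>      p t r $      expand <D> -> p p r
  5  $ r p p    p t r $      match p
  6  $ r p      t r $        error: top is terminal p but lookahead is t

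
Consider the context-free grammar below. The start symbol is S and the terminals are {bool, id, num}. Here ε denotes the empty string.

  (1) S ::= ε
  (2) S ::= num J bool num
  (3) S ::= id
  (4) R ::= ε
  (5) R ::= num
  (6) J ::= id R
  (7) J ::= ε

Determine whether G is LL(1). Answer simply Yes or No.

Yes

FIRST(S) = {ε, id, num}
FIRST(R) = {ε, num}
FIRST(J) = {ε, id}
FOLLOW(S) = {$}
FOLLOW(R) = {bool}
FOLLOW(J) = {bool}
Each cell of M receives at most one production.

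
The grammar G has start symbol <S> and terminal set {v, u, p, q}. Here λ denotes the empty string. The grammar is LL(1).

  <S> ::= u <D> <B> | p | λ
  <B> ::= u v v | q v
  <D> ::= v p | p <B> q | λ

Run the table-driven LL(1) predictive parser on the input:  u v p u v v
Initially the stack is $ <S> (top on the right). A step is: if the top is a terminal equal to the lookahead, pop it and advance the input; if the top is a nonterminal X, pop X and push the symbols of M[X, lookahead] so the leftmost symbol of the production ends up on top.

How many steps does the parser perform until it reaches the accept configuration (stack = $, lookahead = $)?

9

step 1: stack=$ <S>  input=u v p u v v $  — expand <S> ::= u <D> <B>
step 2: stack=$ <B> <D> u  input=u v p u v v $  — match u
step 3: stack=$ <B> <D>  input=v p u v v $  — expand <D> ::= v p
step 4: stack=$ <B> p v  input=v p u v v $  — match v
step 5: stack=$ <B> p  input=p u v v $  — match p
step 6: stack=$ <B>  input=u v v $  — expand <B> ::= u v v
step 7: stack=$ v v u  input=u v v $  — match u
step 8: stack=$ v v  input=v v $  — match v
step 9: stack=$ v  input=v $  — match v
Accept reached after 9 steps.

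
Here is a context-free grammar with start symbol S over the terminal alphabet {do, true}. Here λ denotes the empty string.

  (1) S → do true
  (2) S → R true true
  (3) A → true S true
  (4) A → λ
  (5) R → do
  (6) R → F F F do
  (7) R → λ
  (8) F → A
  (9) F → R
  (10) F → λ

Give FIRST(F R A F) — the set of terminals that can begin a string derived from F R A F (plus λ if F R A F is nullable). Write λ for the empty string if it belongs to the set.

{λ, do, true}

FIRST(A): from A→true S true we get {true}; from A→λ we get {λ}. So FIRST(A) = {λ, true}.
FIRST(S): from S→do true we get {do}; from S→R true true we get {do, true}. So FIRST(S) = {do, true}.
FIRST(R): from R→do we get {do}; from R→F F F do we get {do, true}; from R→λ we get {λ}. So FIRST(R) = {λ, do, true}.
FIRST(F): from F→A we get {λ, true}; from F→R we get {λ, do, true}; from F→λ we get {λ}. So FIRST(F) = {λ, do, true}.
FIRST(F R A F): take FIRST of each symbol in turn, carrying on past any symbol whose FIRST contains λ; result {λ, do, true}.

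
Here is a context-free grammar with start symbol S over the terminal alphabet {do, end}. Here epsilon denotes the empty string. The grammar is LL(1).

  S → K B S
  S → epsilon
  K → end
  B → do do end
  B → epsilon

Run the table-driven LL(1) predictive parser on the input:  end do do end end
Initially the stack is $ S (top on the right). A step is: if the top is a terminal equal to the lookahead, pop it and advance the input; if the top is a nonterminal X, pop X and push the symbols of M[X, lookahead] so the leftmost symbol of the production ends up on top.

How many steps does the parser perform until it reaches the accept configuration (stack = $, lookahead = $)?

12

step 1: stack=$ S  input=end do do end end $  — expand S → K B S
step 2: stack=$ S B K  input=end do do end end $  — expand K → end
step 3: stack=$ S B end  input=end do do end end $  — match end
step 4: stack=$ S B  input=do do end end $  — expand B → do do end
step 5: stack=$ S end do do  input=do do end end $  — match do
step 6: stack=$ S end do  input=do end end $  — match do
step 7: stack=$ S end  input=end end $  — match end
step 8: stack=$ S  input=end $  — expand S → K B S
step 9: stack=$ S B K  input=end $  — expand K → end
step 10: stack=$ S B end  input=end $  — match end
step 11: stack=$ S B  input=$  — expand B → epsilon
step 12: stack=$ S  input=$  — expand S → epsilon
Accept reached after 12 steps.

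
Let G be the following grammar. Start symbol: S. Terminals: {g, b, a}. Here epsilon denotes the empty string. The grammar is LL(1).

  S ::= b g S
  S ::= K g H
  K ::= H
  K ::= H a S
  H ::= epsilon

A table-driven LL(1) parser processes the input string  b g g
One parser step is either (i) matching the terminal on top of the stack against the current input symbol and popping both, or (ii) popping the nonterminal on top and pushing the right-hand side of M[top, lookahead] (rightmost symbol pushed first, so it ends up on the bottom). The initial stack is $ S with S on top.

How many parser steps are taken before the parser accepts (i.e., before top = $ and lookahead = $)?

     Stack    Input    Action
  1  $ S      b g g $  expand S ::= b g S
  2  $ S g b  b g g $  match b
  3  $ S g    g g $    match g
  4  $ S      g $      expand S ::= K g H
  5  $ H g K  g $      expand K ::= H
  6  $ H g H  g $      expand H ::= epsilon
  7  $ H g    g $      match g
  8  $ H      $        expand H ::= epsilon
Accept reached after 8 steps.

8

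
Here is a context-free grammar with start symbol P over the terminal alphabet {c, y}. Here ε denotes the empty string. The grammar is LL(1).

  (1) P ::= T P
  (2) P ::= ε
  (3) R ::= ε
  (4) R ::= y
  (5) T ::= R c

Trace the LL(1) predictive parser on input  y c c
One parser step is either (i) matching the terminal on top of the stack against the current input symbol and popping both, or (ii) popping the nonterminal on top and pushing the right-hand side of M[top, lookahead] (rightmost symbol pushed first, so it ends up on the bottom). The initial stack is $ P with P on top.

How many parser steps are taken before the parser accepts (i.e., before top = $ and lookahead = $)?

10

step 1: stack=$ P  input=y c c $  — expand P ::= T P
step 2: stack=$ P T  input=y c c $  — expand T ::= R c
step 3: stack=$ P c R  input=y c c $  — expand R ::= y
step 4: stack=$ P c y  input=y c c $  — match y
step 5: stack=$ P c  input=c c $  — match c
step 6: stack=$ P  input=c $  — expand P ::= T P
step 7: stack=$ P T  input=c $  — expand T ::= R c
step 8: stack=$ P c R  input=c $  — expand R ::= ε
step 9: stack=$ P c  input=c $  — match c
step 10: stack=$ P  input=$  — expand P ::= ε
Accept reached after 10 steps.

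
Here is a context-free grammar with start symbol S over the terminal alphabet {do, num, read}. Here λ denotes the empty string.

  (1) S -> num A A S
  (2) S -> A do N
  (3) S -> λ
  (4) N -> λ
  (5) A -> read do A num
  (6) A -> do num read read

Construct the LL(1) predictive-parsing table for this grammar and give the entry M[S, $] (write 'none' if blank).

FIRST(N) = {λ}
FIRST(A) = {do, read}
FIRST(S) = {λ, do, num, read}  (via A do N)
FOLLOW(S) includes $ since S is the start symbol.
FOLLOW(S): in S->num A A S, the suffix after S is empty (adds nothing new). Thus FOLLOW(S) = {$}.
For S -> num A A S: FIRST(num A A S) = {num}, so it goes in M[S, t] for t ∈ {num}.
For S -> A do N: FIRST(A do N) = {do, read}, so it goes in M[S, t] for t ∈ {do, read}.
For S -> λ: FIRST(λ) = {λ}, so it goes in M[S, t] for t ∈ {}; since λ ∈ FIRST, also for every t ∈ FOLLOW(S) = {$}.

S -> λ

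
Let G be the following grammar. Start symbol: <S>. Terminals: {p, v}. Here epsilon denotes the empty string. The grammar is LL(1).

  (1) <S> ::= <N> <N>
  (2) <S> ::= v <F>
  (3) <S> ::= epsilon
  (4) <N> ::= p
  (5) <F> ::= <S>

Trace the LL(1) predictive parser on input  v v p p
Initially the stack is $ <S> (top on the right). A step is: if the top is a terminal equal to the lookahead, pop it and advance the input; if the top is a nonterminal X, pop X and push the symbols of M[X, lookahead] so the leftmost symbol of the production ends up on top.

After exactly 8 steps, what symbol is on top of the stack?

p

     Stack      Input      Action
  1  $ <S>      v v p p $  expand <S> ::= v <F>
  2  $ <F> v    v v p p $  match v
  3  $ <F>      v p p $    expand <F> ::= <S>
  4  $ <S>      v p p $    expand <S> ::= v <F>
  5  $ <F> v    v p p $    match v
  6  $ <F>      p p $      expand <F> ::= <S>
  7  $ <S>      p p $      expand <S> ::= <N> <N>
  8  $ <N> <N>  p p $      expand <N> ::= p
Stack after step 8: $ <N> p (top = p).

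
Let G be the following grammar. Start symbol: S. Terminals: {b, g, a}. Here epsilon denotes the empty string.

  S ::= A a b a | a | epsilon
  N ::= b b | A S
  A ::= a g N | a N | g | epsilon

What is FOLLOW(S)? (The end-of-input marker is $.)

{$, a, g}

FIRST(A): from A::=a g N we get {a}; from A::=a N we get {a}; from A::=g we get {g}; from A::=epsilon we get {epsilon}. So FIRST(A) = {epsilon, a, g}.
FIRST(S): from S::=A a b a we get {a, g}; from S::=a we get {a}; from S::=epsilon we get {epsilon}. So FIRST(S) = {epsilon, a, g}.
FIRST(N): from N::=b b we get {b}; from N::=A S we get {epsilon, a, g}. So FIRST(N) = {epsilon, a, b, g}.
FOLLOW(S) includes $ since S is the start symbol.
FOLLOW(S): in N::=A S, the suffix after S is empty, so FOLLOW(S) ⊇ FOLLOW(N) = {a, g}. Thus FOLLOW(S) = {$, a, g}.
FOLLOW(N): in A::=a g N, the suffix after N is empty, so FOLLOW(N) ⊇ FOLLOW(A) = {a, g}; in A::=a N, the suffix after N is empty, so FOLLOW(N) ⊇ FOLLOW(A) = {a, g}. Thus FOLLOW(N) = {a, g}.
FOLLOW(A): in S::=A a b a, A is followed by a b a with FIRST {a}; in N::=A S, A is followed by S with FIRST {epsilon, a, g}; in N::=A S, the suffix after A is nullable, so FOLLOW(A) ⊇ FOLLOW(N) = {a, g}. Thus FOLLOW(A) = {a, g}.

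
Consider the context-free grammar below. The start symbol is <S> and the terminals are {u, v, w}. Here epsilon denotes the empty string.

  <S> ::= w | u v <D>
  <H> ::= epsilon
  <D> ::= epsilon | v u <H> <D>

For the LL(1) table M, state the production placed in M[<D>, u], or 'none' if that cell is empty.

none

FIRST(<S>) = {u, w}
FIRST(<H>) = {epsilon}
FIRST(<D>) = {epsilon, v}
FOLLOW(<S>) includes $ since <S> is the start symbol.
FOLLOW(<S>): <S> appears on no right-hand side. Thus FOLLOW(<S>) = {$}.
FOLLOW(<D>): in <S>::=u v <D>, the suffix after <D> is empty, so FOLLOW(<D>) ⊇ FOLLOW(<S>) = {$}; in <D>::=v u <H> <D>, the suffix after <D> is empty (adds nothing new). Thus FOLLOW(<D>) = {$}.
For <D> ::= epsilon: FIRST(epsilon) = {epsilon}, so it goes in M[<D>, t] for t ∈ {}; since epsilon ∈ FIRST, also for every t ∈ FOLLOW(<D>) = {$}.
For <D> ::= v u <H> <D>: FIRST(v u <H> <D>) = {v}, so it goes in M[<D>, t] for t ∈ {v}.
None of these place a production in M[<D>, u].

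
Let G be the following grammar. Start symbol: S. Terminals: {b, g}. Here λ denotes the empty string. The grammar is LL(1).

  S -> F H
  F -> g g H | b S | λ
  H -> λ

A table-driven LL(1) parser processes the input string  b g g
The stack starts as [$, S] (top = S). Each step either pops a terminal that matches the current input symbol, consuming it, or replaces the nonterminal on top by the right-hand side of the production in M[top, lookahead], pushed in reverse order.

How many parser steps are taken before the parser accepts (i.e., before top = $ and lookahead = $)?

      Stack        Input    Action
   1  $ S          b g g $  expand S -> F H
   2  $ H F        b g g $  expand F -> b S
   3  $ H S b      b g g $  match b
   4  $ H S        g g $    expand S -> F H
   5  $ H H F      g g $    expand F -> g g H
   6  $ H H H g g  g g $    match g
   7  $ H H H g    g $      match g
   8  $ H H H      $        expand H -> λ
   9  $ H H        $        expand H -> λ
  10  $ H          $        expand H -> λ
Accept reached after 10 steps.

10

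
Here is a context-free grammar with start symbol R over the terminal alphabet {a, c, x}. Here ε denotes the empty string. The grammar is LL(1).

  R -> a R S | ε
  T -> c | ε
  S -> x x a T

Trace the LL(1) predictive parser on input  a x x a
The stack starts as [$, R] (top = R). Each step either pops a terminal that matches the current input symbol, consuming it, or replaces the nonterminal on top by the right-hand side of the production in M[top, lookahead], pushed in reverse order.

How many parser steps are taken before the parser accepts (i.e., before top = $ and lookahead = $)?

8

     Stack      Input      Action
  1  $ R        a x x a $  expand R -> a R S
  2  $ S R a    a x x a $  match a
  3  $ S R      x x a $    expand R -> ε
  4  $ S        x x a $    expand S -> x x a T
  5  $ T a x x  x x a $    match x
  6  $ T a x    x a $      match x
  7  $ T a      a $        match a
  8  $ T        $          expand T -> ε
Accept reached after 8 steps.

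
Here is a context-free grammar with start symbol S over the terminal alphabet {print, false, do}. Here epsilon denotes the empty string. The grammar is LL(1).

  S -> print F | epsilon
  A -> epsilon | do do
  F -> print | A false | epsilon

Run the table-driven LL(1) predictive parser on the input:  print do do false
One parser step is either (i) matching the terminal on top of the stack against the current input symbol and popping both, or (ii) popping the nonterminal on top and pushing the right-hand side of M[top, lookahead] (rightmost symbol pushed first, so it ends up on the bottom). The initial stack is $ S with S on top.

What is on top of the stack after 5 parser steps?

     Stack          Input                Action
  1  $ S            print do do false $  expand S -> print F
  2  $ F print      print do do false $  match print
  3  $ F            do do false $        expand F -> A false
  4  $ false A      do do false $        expand A -> do do
  5  $ false do do  do do false $        match do
Stack after step 5: $ false do (top = do).

do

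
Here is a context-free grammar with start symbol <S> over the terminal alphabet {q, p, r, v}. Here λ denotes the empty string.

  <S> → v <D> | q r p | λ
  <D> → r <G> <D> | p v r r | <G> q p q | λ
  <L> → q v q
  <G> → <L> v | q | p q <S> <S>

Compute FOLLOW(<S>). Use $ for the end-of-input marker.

FIRST(<S>): from <S>→v <D> we get {v}; from <S>→q r p we get {q}; from <S>→λ we get {λ}. So FIRST(<S>) = {λ, q, v}.
FIRST(<L>): from <L>→q v q we get {q}. So FIRST(<L>) = {q}.
FIRST(<G>): from <G>→<L> v we get {q}; from <G>→q we get {q}; from <G>→p q <S> <S> we get {p}. So FIRST(<G>) = {p, q}.
FIRST(<D>): from <D>→r <G> <D> we get {r}; from <D>→p v r r we get {p}; from <D>→<G> q p q we get {p, q}; from <D>→λ we get {λ}. So FIRST(<D>) = {λ, p, q, r}.
FOLLOW(<S>) includes $ since <S> is the start symbol.
FOLLOW(<L>): in <G>→<L> v, <L> is followed by v with FIRST {v}. Thus FOLLOW(<L>) = {v}.
FOLLOW(<S>): in <G>→p q <S> <S> (occurrence 1), <S> is followed by <S> with FIRST {λ, q, v}; in <G>→p q <S> <S> (occurrence 1), the suffix after <S> is nullable, so FOLLOW(<S>) ⊇ FOLLOW(<G>) = {$, p, q, r, v}; in <G>→p q <S> <S> (occurrence 2), the suffix after <S> is empty, so FOLLOW(<S>) ⊇ FOLLOW(<G>) = {$, p, q, r, v}. Thus FOLLOW(<S>) = {$, p, q, r, v}.
FOLLOW(<D>): in <S>→v <D>, the suffix after <D> is empty, so FOLLOW(<D>) ⊇ FOLLOW(<S>) = {$, p, q, r, v}; in <D>→r <G> <D>, the suffix after <D> is empty (adds nothing new). Thus FOLLOW(<D>) = {$, p, q, r, v}.
FOLLOW(<G>): in <D>→r <G> <D>, <G> is followed by <D> with FIRST {λ, p, q, r}; in <D>→r <G> <D>, the suffix after <G> is nullable, so FOLLOW(<G>) ⊇ FOLLOW(<D>) = {$, p, q, r, v}; in <D>→<G> q p q, <G> is followed by q p q with FIRST {q}. Thus FOLLOW(<G>) = {$, p, q, r, v}.

{$, p, q, r, v}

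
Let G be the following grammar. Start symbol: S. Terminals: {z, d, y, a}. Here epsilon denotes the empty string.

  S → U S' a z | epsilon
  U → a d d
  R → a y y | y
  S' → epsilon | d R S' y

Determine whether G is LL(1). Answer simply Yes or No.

Yes

FIRST(S) = {epsilon, a}
FIRST(U) = {a}
FIRST(R) = {a, y}
FIRST(S') = {epsilon, d}
FOLLOW(S) = {$}
FOLLOW(U) = {a, d}
FOLLOW(R) = {d, y}
FOLLOW(S') = {a, y}
Each cell of M receives at most one production.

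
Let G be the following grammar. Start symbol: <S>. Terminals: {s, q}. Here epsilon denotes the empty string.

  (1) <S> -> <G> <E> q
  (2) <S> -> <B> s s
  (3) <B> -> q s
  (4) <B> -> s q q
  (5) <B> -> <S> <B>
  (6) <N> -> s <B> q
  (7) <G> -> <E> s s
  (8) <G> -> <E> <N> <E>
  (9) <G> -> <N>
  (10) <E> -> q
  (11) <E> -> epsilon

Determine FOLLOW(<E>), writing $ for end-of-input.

{q, s}

FIRST(<N>): from <N>->s <B> q we get {s}. So FIRST(<N>) = {s}.
FIRST(<E>): from <E>->q we get {q}; from <E>->epsilon we get {epsilon}. So FIRST(<E>) = {epsilon, q}.
FIRST(<G>): from <G>-><E> s s we get {q, s}; from <G>-><E> <N> <E> we get {q, s}; from <G>-><N> we get {s}. So FIRST(<G>) = {q, s}.
FIRST(<S>): from <S>-><G> <E> q we get {q, s}; from <S>-><B> s s we get {q, s}. So FIRST(<S>) = {q, s}.
FIRST(<B>): from <B>->q s we get {q}; from <B>->s q q we get {s}; from <B>-><S> <B> we get {q, s}. So FIRST(<B>) = {q, s}.
FOLLOW(<S>) includes $ since <S> is the start symbol.
FOLLOW(<S>): in <B>-><S> <B>, <S> is followed by <B> with FIRST {q, s}. Thus FOLLOW(<S>) = {$, q, s}.
FOLLOW(<B>): in <S>-><B> s s, <B> is followed by s s with FIRST {s}; in <B>-><S> <B>, the suffix after <B> is empty (adds nothing new); in <N>->s <B> q, <B> is followed by q with FIRST {q}. Thus FOLLOW(<B>) = {q, s}.
FOLLOW(<G>): in <S>-><G> <E> q, <G> is followed by <E> q with FIRST {q}. Thus FOLLOW(<G>) = {q}.
FOLLOW(<N>): in <G>-><E> <N> <E>, <N> is followed by <E> with FIRST {epsilon, q}; in <G>-><E> <N> <E>, the suffix after <N> is nullable, so FOLLOW(<N>) ⊇ FOLLOW(<G>) = {q}; in <G>-><N>, the suffix after <N> is empty, so FOLLOW(<N>) ⊇ FOLLOW(<G>) = {q}. Thus FOLLOW(<N>) = {q}.
FOLLOW(<E>): in <S>-><G> <E> q, <E> is followed by q with FIRST {q}; in <G>-><E> s s, <E> is followed by s s with FIRST {s}; in <G>-><E> <N> <E> (occurrence 1), <E> is followed by <N> <E> with FIRST {s}; in <G>-><E> <N> <E> (occurrence 2), the suffix after <E> is empty, so FOLLOW(<E>) ⊇ FOLLOW(<G>) = {q}. Thus FOLLOW(<E>) = {q, s}.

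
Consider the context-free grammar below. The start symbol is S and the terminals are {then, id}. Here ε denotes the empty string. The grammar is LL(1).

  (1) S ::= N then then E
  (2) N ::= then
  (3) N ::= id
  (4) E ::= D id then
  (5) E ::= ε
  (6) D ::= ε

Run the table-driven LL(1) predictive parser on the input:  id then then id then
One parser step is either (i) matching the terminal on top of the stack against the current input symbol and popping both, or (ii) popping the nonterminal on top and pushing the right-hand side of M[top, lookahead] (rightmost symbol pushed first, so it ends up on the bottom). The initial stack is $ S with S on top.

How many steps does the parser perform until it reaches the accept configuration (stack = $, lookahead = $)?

9

step 1: stack=$ S  input=id then then id then $  — expand S ::= N then then E
step 2: stack=$ E then then N  input=id then then id then $  — expand N ::= id
step 3: stack=$ E then then id  input=id then then id then $  — match id
step 4: stack=$ E then then  input=then then id then $  — match then
step 5: stack=$ E then  input=then id then $  — match then
step 6: stack=$ E  input=id then $  — expand E ::= D id then
step 7: stack=$ then id D  input=id then $  — expand D ::= ε
step 8: stack=$ then id  input=id then $  — match id
step 9: stack=$ then  input=then $  — match then
Accept reached after 9 steps.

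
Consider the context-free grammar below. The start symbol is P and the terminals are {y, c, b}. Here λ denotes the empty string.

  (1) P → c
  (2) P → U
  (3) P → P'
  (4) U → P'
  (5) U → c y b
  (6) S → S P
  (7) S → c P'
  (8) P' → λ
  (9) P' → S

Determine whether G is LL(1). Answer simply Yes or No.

FIRST(P) = {λ, c}
FIRST(U) = {λ, c}
FIRST(S) = {c}
FIRST(P') = {λ, c}
FOLLOW(P) = {$, c}
FOLLOW(U) = {$, c}
FOLLOW(S) = {$, c}
FOLLOW(P') = {$, c}
Cell M[P, $] receives both P → U and P → P' — the grammar is not LL(1).

No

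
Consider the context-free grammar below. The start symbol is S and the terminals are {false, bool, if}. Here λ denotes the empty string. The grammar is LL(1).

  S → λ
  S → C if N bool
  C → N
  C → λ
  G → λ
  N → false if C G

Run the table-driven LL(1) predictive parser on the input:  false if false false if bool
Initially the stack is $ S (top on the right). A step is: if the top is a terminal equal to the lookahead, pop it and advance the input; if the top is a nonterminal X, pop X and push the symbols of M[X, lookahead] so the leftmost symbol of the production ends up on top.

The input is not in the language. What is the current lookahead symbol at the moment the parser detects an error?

false

     Stack                       Input                           Action
  1  $ S                         false if false false if bool $  expand S → C if N bool
  2  $ bool N if C               false if false false if bool $  expand C → N
  3  $ bool N if N               false if false false if bool $  expand N → false if C G
  4  $ bool N if G C if false    false if false false if bool $  match false
  5  $ bool N if G C if          if false false if bool $        match if
  6  $ bool N if G C             false false if bool $           expand C → N
  7  $ bool N if G N             false false if bool $           expand N → false if C G
  8  $ bool N if G G C if false  false false if bool $           match false
  9  $ bool N if G G C if        false if bool $                 error: top is terminal if but lookahead is false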